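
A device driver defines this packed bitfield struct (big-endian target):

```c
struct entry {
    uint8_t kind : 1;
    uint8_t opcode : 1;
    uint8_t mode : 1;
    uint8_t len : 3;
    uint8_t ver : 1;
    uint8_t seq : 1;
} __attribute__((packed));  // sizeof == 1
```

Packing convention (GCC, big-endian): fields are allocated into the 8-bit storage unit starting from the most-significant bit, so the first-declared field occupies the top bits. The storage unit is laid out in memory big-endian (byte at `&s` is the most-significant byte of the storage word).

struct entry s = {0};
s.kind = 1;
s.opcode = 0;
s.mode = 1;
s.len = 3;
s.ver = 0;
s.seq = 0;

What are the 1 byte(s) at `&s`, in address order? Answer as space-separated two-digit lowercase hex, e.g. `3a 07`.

[7+:1] kind=1 & 0x1 = 0x1; word=0x80
[6+:1] opcode=0 & 0x1 = 0x0; word=0x80
[5+:1] mode=1 & 0x1 = 0x1; word=0xa0
[2+:3] len=3 & 0x7 = 0x3; word=0xac
[1+:1] ver=0 & 0x1 = 0x0; word=0xac
[0+:1] seq=0 & 0x1 = 0x0; word=0xac
word = 0xac → big-endian bytes:
  [0]=0xac

ac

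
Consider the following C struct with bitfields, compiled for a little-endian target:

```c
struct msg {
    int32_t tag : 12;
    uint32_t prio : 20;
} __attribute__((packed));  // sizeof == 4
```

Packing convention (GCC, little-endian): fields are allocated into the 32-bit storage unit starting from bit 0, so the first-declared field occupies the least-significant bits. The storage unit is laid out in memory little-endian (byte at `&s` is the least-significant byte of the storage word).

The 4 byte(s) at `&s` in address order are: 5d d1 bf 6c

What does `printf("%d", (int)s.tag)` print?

349

[0]=0x5d [1]=0xd1 [2]=0xbf [3]=0x6c (little-endian) → word 0x6cbfd15d
tag [0+:12] = (word>>0) & 0xfff = 349  ←
prio [12+:20] = (word>>12) & 0xfffff = 445437
tag signed 12b, MSB=0: value = 349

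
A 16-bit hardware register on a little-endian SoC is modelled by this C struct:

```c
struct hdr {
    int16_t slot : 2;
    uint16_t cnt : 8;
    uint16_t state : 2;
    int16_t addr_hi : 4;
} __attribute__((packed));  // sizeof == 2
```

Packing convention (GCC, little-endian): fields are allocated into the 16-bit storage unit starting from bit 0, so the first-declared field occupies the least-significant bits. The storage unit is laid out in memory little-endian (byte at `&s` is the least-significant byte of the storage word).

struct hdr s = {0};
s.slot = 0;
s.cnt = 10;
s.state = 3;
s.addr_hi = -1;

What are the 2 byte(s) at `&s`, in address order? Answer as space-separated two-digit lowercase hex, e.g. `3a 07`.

28 fc

slot (2b) val=0 bits=0x0 at bit 0: 0x0000
cnt (8b) val=10 bits=0xa at bit 2: 0x0028
state (2b) val=3 bits=0x3 at bit 10: 0x0c28
addr_hi (4b) val=-1 bits=0xf at bit 12: 0xfc28
word = 0xfc28 → little-endian bytes:
  [0]=0x28  [1]=0xfc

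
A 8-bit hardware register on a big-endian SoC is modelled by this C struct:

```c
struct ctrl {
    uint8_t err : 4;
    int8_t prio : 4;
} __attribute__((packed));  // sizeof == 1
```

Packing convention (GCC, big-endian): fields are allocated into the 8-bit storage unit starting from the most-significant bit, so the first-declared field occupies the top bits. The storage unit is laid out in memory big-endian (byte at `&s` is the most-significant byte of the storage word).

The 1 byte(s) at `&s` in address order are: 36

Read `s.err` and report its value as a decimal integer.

3

[0]=0x36 (big-endian) → word 0x36
err:4 @ bit 4 → (0x36>>4)&0xf = 0x3  ←
prio:4 @ bit 0 → (0x36>>0)&0xf = 0x6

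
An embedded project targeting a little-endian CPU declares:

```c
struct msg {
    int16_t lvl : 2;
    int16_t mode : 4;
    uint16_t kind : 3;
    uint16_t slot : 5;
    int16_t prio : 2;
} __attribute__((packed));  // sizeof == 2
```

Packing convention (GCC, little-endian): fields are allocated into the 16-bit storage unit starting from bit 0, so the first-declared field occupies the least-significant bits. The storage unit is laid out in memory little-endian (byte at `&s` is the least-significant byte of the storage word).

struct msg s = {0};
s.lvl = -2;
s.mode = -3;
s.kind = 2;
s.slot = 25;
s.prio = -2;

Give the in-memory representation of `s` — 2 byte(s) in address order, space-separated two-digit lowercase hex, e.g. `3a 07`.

b6 b2

lvl (2b) val=-2 bits=0x2 at bit 0: 0x0002
mode (4b) val=-3 bits=0xd at bit 2: 0x0036
kind (3b) val=2 bits=0x2 at bit 6: 0x00b6
slot (5b) val=25 bits=0x19 at bit 9: 0x32b6
prio (2b) val=-2 bits=0x2 at bit 14: 0xb2b6
word = 0xb2b6 → little-endian bytes:
  [0]=0xb6  [1]=0xb2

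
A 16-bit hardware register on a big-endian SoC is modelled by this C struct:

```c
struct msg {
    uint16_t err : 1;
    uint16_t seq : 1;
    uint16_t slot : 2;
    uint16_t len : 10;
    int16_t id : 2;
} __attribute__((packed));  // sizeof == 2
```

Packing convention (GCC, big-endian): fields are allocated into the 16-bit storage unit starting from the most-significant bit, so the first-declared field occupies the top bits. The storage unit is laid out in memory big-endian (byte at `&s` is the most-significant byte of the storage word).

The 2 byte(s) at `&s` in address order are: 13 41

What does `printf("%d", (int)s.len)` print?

[0]=0x13 [1]=0x41 (big-endian) → word 0x1341
err [15+:1] = (word>>15) & 0x1 = 0
seq [14+:1] = (word>>14) & 0x1 = 0
slot [12+:2] = (word>>12) & 0x3 = 1
len [2+:10] = (word>>2) & 0x3ff = 208  ←
id [0+:2] = (word>>0) & 0x3 = 1

208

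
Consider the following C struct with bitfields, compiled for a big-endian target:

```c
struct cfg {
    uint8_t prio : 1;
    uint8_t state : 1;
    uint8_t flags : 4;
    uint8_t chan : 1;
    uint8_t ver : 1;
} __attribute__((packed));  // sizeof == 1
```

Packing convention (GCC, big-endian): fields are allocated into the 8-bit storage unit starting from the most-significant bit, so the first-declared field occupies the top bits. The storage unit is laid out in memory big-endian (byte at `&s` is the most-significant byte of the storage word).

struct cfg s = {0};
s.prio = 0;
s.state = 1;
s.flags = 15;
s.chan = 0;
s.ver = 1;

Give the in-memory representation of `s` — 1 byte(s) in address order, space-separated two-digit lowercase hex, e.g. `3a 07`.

7d

[7+:1] prio=0 & 0x1 = 0x0; word=0x00
[6+:1] state=1 & 0x1 = 0x1; word=0x40
[2+:4] flags=15 & 0xf = 0xf; word=0x7c
[1+:1] chan=0 & 0x1 = 0x0; word=0x7c
[0+:1] ver=1 & 0x1 = 0x1; word=0x7d
word = 0x7d → big-endian bytes:
  [0]=0x7d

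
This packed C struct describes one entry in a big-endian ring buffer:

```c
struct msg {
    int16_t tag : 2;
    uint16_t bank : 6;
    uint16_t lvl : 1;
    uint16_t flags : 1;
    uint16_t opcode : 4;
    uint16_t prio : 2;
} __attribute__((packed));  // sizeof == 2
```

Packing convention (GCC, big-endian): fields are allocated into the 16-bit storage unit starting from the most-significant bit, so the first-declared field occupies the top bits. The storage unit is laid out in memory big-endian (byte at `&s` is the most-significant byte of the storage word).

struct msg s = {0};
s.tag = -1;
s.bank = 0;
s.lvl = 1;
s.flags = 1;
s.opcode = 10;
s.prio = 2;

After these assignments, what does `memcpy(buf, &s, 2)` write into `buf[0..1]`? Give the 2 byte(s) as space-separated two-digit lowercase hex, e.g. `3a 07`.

tag (2b) val=-1 bits=0x3 at bit 14: 0xc000
bank (6b) val=0 bits=0x0 at bit 8: 0xc000
lvl (1b) val=1 bits=0x1 at bit 7: 0xc080
flags (1b) val=1 bits=0x1 at bit 6: 0xc0c0
opcode (4b) val=10 bits=0xa at bit 2: 0xc0e8
prio (2b) val=2 bits=0x2 at bit 0: 0xc0ea
word = 0xc0ea → big-endian bytes:
  [0]=0xc0  [1]=0xea

c0 ea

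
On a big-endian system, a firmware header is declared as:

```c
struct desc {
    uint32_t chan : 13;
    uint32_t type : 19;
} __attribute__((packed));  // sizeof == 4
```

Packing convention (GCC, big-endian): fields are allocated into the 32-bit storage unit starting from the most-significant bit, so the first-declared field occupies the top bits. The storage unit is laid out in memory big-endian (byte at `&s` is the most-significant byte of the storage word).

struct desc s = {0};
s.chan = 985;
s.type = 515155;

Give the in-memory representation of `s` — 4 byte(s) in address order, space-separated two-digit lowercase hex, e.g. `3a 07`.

chan:13 = 985 → 0x3d9 << 19 → word 0x1ec80000
type:19 = 515155 → 0x7dc53 << 0 → word 0x1ecfdc53
word = 0x1ecfdc53 → big-endian bytes:
  [0]=0x1e  [1]=0xcf  [2]=0xdc  [3]=0x53

1e cf dc 53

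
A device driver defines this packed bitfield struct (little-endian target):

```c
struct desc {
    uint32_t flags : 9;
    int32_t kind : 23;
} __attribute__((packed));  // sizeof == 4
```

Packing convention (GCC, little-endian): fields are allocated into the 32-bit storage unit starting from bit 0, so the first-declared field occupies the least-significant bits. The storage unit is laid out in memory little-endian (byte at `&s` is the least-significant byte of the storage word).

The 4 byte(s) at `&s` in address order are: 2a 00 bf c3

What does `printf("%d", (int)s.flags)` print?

42

[0]=0x2a [1]=0x00 [2]=0xbf [3]=0xc3 (little-endian) → word 0xc3bf002a
flags [0+:9] = (word>>0) & 0x1ff = 42  ←
kind [9+:23] = (word>>9) & 0x7fffff = 6414208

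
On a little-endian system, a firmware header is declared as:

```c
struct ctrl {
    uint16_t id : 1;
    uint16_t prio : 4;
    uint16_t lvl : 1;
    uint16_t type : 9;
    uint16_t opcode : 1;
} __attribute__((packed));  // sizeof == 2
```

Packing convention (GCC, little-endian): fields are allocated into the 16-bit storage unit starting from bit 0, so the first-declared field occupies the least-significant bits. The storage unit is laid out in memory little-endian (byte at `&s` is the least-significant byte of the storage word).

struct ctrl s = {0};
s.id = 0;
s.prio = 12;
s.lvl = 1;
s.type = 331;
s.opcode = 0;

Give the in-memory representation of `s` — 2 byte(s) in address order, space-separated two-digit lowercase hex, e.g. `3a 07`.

f8 52

id:1 = 0 → 0x0 << 0 → word 0x0000
prio:4 = 12 → 0xc << 1 → word 0x0018
lvl:1 = 1 → 0x1 << 5 → word 0x0038
type:9 = 331 → 0x14b << 6 → word 0x52f8
opcode:1 = 0 → 0x0 << 15 → word 0x52f8
word = 0x52f8 → little-endian bytes:
  [0]=0xf8  [1]=0x52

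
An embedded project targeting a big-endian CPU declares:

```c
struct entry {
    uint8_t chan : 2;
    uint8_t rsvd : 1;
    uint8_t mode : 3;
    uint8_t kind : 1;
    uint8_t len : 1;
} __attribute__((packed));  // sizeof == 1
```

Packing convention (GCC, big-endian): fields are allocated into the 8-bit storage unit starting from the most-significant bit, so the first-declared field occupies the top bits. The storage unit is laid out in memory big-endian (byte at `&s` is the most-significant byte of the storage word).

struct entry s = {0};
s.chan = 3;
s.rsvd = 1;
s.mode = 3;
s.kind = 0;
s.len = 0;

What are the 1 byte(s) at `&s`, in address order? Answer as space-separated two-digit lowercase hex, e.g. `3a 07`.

chan:2 = 3 → 0x3 << 6 → word 0xc0
rsvd:1 = 1 → 0x1 << 5 → word 0xe0
mode:3 = 3 → 0x3 << 2 → word 0xec
kind:1 = 0 → 0x0 << 1 → word 0xec
len:1 = 0 → 0x0 << 0 → word 0xec
word = 0xec → big-endian bytes:
  [0]=0xec

ec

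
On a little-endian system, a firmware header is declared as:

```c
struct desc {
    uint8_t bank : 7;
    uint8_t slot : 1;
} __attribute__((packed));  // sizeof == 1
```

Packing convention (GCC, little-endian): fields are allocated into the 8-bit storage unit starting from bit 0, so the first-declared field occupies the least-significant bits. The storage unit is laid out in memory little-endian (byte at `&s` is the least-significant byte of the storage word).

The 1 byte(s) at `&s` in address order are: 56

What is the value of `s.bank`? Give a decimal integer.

[0]=0x56 (little-endian) → word 0x56
bank:7 @ bit 0 → (0x56>>0)&0x7f = 0x56  ←
slot:1 @ bit 7 → (0x56>>7)&0x1 = 0x0

86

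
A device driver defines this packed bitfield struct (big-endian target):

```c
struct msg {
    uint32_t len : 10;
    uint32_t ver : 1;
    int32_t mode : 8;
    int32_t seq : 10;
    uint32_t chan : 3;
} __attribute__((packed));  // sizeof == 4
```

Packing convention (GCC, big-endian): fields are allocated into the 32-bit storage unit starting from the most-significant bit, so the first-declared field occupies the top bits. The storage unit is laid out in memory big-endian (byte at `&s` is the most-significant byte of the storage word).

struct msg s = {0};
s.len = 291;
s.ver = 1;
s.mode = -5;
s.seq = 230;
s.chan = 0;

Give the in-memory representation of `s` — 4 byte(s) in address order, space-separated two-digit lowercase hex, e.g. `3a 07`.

48 ff 67 30

[22+:10] len=291 & 0x3ff = 0x123; word=0x48c00000
[21+:1] ver=1 & 0x1 = 0x1; word=0x48e00000
[13+:8] mode=-5 & 0xff = 0xfb; word=0x48ff6000
[3+:10] seq=230 & 0x3ff = 0xe6; word=0x48ff6730
[0+:3] chan=0 & 0x7 = 0x0; word=0x48ff6730
word = 0x48ff6730 → big-endian bytes:
  [0]=0x48  [1]=0xff  [2]=0x67  [3]=0x30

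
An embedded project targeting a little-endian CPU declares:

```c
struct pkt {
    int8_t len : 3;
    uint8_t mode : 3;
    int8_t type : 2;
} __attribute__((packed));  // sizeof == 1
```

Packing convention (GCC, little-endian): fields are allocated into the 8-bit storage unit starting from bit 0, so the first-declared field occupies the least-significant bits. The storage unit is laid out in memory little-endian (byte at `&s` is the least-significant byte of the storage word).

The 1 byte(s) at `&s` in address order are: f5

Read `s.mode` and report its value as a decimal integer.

[0]=0xf5 (little-endian) → word 0xf5
len:3 @ bit 0 → (0xf5>>0)&0x7 = 0x5
mode:3 @ bit 3 → (0xf5>>3)&0x7 = 0x6  ←
type:2 @ bit 6 → (0xf5>>6)&0x3 = 0x3

6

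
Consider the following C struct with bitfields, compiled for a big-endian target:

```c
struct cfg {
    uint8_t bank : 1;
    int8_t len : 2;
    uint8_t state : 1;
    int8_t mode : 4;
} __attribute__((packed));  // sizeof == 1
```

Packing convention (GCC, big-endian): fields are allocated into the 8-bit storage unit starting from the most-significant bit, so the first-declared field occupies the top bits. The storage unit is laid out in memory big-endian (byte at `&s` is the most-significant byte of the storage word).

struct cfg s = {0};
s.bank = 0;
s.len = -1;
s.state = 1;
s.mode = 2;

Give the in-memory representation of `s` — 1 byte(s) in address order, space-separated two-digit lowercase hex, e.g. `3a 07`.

72

[7+:1] bank=0 & 0x1 = 0x0; word=0x00
[5+:2] len=-1 & 0x3 = 0x3; word=0x60
[4+:1] state=1 & 0x1 = 0x1; word=0x70
[0+:4] mode=2 & 0xf = 0x2; word=0x72
word = 0x72 → big-endian bytes:
  [0]=0x72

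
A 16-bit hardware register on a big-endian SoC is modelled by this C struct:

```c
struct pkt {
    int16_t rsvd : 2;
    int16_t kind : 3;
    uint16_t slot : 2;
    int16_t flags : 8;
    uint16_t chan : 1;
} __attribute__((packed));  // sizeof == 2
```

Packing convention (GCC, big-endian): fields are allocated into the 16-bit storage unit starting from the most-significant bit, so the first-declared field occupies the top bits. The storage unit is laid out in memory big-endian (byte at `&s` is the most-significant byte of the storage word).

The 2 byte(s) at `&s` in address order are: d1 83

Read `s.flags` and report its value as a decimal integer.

[0]=0xd1 [1]=0x83 (big-endian) → word 0xd183
rsvd:2 @ bit 14 → (0xd183>>14)&0x3 = 0x3
kind:3 @ bit 11 → (0xd183>>11)&0x7 = 0x2
slot:2 @ bit 9 → (0xd183>>9)&0x3 = 0x0
flags:8 @ bit 1 → (0xd183>>1)&0xff = 0xc1  ←
chan:1 @ bit 0 → (0xd183>>0)&0x1 = 0x1
flags signed 8b, MSB=1: 193 - 256 = -63

-63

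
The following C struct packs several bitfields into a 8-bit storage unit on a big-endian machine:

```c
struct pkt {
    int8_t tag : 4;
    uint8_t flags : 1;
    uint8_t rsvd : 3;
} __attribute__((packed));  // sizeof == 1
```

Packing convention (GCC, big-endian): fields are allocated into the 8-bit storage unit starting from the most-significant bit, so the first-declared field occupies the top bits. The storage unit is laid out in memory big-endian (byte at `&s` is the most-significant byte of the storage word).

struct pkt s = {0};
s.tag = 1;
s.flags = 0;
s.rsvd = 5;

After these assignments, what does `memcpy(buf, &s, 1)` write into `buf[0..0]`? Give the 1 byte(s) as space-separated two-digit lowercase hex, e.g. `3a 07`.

tag (4b) val=1 bits=0x1 at bit 4: 0x10
flags (1b) val=0 bits=0x0 at bit 3: 0x10
rsvd (3b) val=5 bits=0x5 at bit 0: 0x15
word = 0x15 → big-endian bytes:
  [0]=0x15

15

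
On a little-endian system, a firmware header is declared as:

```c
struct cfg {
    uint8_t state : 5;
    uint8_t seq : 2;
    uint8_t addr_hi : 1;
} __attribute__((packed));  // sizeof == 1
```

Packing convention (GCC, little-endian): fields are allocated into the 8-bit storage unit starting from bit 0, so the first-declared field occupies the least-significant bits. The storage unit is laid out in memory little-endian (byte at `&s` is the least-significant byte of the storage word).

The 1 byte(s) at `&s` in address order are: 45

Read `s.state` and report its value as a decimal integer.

[0]=0x45 (little-endian) → word 0x45
state [0+:5] = (word>>0) & 0x1f = 5  ←
seq [5+:2] = (word>>5) & 0x3 = 2
addr_hi [7+:1] = (word>>7) & 0x1 = 0

5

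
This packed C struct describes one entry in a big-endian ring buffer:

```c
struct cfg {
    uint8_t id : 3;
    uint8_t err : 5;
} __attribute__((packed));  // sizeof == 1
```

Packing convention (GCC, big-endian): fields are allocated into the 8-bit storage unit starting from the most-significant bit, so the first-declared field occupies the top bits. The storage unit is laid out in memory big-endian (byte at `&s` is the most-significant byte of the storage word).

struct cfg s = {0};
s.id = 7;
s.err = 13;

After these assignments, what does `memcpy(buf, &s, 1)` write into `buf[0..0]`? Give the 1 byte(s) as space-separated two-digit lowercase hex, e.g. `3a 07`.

id:3 = 7 → 0x7 << 5 → word 0xe0
err:5 = 13 → 0xd << 0 → word 0xed
word = 0xed → big-endian bytes:
  [0]=0xed

ed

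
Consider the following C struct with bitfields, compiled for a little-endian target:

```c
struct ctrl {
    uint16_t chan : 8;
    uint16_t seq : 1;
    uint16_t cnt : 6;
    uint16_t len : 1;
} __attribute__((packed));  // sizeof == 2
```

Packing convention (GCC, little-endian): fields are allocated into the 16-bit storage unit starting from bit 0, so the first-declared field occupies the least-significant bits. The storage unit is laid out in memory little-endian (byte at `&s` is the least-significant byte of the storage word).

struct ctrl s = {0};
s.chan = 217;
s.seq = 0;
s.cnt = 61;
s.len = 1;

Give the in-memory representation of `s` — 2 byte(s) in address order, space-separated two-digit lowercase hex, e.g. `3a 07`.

chan (8b) val=217 bits=0xd9 at bit 0: 0x00d9
seq (1b) val=0 bits=0x0 at bit 8: 0x00d9
cnt (6b) val=61 bits=0x3d at bit 9: 0x7ad9
len (1b) val=1 bits=0x1 at bit 15: 0xfad9
word = 0xfad9 → little-endian bytes:
  [0]=0xd9  [1]=0xfa

d9 fa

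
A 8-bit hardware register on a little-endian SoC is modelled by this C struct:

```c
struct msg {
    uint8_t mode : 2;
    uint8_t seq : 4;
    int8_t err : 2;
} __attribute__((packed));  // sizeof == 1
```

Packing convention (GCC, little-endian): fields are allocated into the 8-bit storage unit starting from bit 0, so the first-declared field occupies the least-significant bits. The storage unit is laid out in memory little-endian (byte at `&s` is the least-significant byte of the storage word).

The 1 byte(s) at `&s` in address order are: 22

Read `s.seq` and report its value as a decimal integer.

8

[0]=0x22 (little-endian) → word 0x22
mode:2 @ bit 0 → (0x22>>0)&0x3 = 0x2
seq:4 @ bit 2 → (0x22>>2)&0xf = 0x8  ←
err:2 @ bit 6 → (0x22>>6)&0x3 = 0x0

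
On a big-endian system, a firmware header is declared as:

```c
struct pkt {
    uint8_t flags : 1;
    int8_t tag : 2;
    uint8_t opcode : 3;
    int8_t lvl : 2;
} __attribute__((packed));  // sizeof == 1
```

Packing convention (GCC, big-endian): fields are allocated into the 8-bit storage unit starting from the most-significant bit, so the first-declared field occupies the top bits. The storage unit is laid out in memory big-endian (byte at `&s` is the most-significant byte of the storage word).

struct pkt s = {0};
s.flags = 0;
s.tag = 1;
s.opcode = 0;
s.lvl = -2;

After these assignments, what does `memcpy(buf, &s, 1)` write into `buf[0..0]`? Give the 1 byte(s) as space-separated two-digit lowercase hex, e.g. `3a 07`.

[7+:1] flags=0 & 0x1 = 0x0; word=0x00
[5+:2] tag=1 & 0x3 = 0x1; word=0x20
[2+:3] opcode=0 & 0x7 = 0x0; word=0x20
[0+:2] lvl=-2 & 0x3 = 0x2; word=0x22
word = 0x22 → big-endian bytes:
  [0]=0x22

22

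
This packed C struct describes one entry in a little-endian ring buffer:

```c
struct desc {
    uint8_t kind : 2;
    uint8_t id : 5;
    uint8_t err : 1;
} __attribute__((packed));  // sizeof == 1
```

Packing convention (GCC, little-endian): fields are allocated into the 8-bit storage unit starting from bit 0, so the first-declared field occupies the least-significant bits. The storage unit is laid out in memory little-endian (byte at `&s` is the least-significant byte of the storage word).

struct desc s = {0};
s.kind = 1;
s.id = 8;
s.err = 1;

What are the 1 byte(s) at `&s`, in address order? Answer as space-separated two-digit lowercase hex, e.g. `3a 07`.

a1

[0+:2] kind=1 & 0x3 = 0x1; word=0x01
[2+:5] id=8 & 0x1f = 0x8; word=0x21
[7+:1] err=1 & 0x1 = 0x1; word=0xa1
word = 0xa1 → little-endian bytes:
  [0]=0xa1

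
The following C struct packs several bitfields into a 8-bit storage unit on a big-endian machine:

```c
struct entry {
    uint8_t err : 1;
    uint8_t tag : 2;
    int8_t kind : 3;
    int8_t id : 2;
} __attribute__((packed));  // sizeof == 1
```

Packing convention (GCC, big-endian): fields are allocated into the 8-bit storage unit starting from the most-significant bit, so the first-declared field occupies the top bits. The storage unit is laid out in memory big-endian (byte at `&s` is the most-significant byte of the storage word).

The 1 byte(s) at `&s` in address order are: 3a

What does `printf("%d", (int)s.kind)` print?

[0]=0x3a (big-endian) → word 0x3a
err [7+:1] = (word>>7) & 0x1 = 0
tag [5+:2] = (word>>5) & 0x3 = 1
kind [2+:3] = (word>>2) & 0x7 = 6  ←
id [0+:2] = (word>>0) & 0x3 = 2
kind signed 3b, MSB=1: 6 - 8 = -2

-2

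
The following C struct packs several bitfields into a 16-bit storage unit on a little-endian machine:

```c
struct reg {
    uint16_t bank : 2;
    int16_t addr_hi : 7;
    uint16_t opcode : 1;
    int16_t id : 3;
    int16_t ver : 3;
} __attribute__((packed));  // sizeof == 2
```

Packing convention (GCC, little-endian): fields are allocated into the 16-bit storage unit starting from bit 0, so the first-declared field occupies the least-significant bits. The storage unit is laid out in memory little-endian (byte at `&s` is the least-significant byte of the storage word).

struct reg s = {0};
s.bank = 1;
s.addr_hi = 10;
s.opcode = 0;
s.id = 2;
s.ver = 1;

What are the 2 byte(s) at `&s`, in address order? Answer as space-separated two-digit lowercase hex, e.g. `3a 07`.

bank (2b) val=1 bits=0x1 at bit 0: 0x0001
addr_hi (7b) val=10 bits=0xa at bit 2: 0x0029
opcode (1b) val=0 bits=0x0 at bit 9: 0x0029
id (3b) val=2 bits=0x2 at bit 10: 0x0829
ver (3b) val=1 bits=0x1 at bit 13: 0x2829
word = 0x2829 → little-endian bytes:
  [0]=0x29  [1]=0x28

29 28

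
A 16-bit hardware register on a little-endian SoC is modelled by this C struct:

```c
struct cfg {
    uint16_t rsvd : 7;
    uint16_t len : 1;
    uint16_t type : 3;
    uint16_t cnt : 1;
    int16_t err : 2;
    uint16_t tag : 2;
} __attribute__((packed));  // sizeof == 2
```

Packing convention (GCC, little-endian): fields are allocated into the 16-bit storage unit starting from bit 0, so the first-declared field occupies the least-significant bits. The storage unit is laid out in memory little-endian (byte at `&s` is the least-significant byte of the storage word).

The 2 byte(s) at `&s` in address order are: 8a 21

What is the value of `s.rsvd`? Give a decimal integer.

[0]=0x8a [1]=0x21 (little-endian) → word 0x218a
rsvd [0+:7] = (word>>0) & 0x7f = 10  ←
len [7+:1] = (word>>7) & 0x1 = 1
type [8+:3] = (word>>8) & 0x7 = 1
cnt [11+:1] = (word>>11) & 0x1 = 0
err [12+:2] = (word>>12) & 0x3 = 2
tag [14+:2] = (word>>14) & 0x3 = 0

10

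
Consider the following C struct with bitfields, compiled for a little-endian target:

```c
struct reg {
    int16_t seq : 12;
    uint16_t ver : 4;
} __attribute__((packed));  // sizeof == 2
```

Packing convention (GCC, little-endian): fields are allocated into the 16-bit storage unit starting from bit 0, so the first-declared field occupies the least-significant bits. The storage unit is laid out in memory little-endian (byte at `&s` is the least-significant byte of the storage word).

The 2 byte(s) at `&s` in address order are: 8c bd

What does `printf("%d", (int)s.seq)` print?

[0]=0x8c [1]=0xbd (little-endian) → word 0xbd8c
seq [0+:12] = (word>>0) & 0xfff = 3468  ←
ver [12+:4] = (word>>12) & 0xf = 11
seq signed 12b, MSB=1: 3468 - 4096 = -628

-628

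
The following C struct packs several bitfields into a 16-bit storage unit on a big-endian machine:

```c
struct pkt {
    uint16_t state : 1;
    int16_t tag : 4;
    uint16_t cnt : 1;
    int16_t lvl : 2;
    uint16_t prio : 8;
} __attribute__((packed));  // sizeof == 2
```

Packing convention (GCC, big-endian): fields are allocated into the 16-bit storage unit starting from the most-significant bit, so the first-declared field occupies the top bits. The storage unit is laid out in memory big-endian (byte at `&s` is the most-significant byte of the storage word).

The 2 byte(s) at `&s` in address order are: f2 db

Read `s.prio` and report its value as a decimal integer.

[0]=0xf2 [1]=0xdb (big-endian) → word 0xf2db
state:1 @ bit 15 → (0xf2db>>15)&0x1 = 0x1
tag:4 @ bit 11 → (0xf2db>>11)&0xf = 0xe
cnt:1 @ bit 10 → (0xf2db>>10)&0x1 = 0x0
lvl:2 @ bit 8 → (0xf2db>>8)&0x3 = 0x2
prio:8 @ bit 0 → (0xf2db>>0)&0xff = 0xdb  ←

219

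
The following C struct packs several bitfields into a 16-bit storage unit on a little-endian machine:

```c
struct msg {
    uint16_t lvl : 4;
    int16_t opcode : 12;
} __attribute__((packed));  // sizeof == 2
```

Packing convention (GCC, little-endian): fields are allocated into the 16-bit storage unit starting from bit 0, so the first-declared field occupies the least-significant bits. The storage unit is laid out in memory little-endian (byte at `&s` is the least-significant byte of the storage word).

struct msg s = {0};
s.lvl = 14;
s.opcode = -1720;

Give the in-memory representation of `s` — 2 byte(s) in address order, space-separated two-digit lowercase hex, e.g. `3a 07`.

8e 94

[0+:4] lvl=14 & 0xf = 0xe; word=0x000e
[4+:12] opcode=-1720 & 0xfff = 0x948; word=0x948e
word = 0x948e → little-endian bytes:
  [0]=0x8e  [1]=0x94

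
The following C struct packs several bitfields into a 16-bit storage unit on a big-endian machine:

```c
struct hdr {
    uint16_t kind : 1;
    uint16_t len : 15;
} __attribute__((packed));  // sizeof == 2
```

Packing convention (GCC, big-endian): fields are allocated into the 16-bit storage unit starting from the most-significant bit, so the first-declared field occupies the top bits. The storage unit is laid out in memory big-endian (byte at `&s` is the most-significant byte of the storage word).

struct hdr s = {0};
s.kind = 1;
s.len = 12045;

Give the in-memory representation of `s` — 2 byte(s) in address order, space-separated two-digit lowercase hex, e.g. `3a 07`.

kind:1 = 1 → 0x1 << 15 → word 0x8000
len:15 = 12045 → 0x2f0d << 0 → word 0xaf0d
word = 0xaf0d → big-endian bytes:
  [0]=0xaf  [1]=0x0d

af 0d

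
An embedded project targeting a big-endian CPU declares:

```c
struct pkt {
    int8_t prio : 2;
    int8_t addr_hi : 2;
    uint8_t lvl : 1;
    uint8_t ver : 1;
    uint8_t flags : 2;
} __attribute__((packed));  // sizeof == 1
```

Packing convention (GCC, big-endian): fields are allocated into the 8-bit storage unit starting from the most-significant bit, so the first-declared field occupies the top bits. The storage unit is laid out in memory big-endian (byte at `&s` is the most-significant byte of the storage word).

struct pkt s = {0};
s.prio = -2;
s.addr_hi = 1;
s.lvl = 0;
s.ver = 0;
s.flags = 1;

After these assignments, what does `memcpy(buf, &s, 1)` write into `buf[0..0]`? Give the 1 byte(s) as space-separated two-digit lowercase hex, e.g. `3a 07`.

91

prio (2b) val=-2 bits=0x2 at bit 6: 0x80
addr_hi (2b) val=1 bits=0x1 at bit 4: 0x90
lvl (1b) val=0 bits=0x0 at bit 3: 0x90
ver (1b) val=0 bits=0x0 at bit 2: 0x90
flags (2b) val=1 bits=0x1 at bit 0: 0x91
word = 0x91 → big-endian bytes:
  [0]=0x91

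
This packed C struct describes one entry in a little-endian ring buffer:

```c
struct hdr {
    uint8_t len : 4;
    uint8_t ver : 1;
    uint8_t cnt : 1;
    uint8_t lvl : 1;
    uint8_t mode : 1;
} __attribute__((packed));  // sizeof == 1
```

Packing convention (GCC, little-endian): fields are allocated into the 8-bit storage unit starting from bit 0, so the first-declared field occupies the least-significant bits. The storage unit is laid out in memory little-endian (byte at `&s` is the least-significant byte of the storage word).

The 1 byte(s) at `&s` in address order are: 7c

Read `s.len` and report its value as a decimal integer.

[0]=0x7c (little-endian) → word 0x7c
len:4 @ bit 0 → (0x7c>>0)&0xf = 0xc  ←
ver:1 @ bit 4 → (0x7c>>4)&0x1 = 0x1
cnt:1 @ bit 5 → (0x7c>>5)&0x1 = 0x1
lvl:1 @ bit 6 → (0x7c>>6)&0x1 = 0x1
mode:1 @ bit 7 → (0x7c>>7)&0x1 = 0x0

12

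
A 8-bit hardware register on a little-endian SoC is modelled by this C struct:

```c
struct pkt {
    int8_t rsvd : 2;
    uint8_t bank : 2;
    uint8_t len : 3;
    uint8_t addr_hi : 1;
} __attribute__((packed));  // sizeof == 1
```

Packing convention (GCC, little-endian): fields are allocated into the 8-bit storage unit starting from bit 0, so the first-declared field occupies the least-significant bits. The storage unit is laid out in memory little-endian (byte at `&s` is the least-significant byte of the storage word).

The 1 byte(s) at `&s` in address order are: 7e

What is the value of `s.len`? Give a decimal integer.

7

[0]=0x7e (little-endian) → word 0x7e
rsvd [0+:2] = (word>>0) & 0x3 = 2
bank [2+:2] = (word>>2) & 0x3 = 3
len [4+:3] = (word>>4) & 0x7 = 7  ←
addr_hi [7+:1] = (word>>7) & 0x1 = 0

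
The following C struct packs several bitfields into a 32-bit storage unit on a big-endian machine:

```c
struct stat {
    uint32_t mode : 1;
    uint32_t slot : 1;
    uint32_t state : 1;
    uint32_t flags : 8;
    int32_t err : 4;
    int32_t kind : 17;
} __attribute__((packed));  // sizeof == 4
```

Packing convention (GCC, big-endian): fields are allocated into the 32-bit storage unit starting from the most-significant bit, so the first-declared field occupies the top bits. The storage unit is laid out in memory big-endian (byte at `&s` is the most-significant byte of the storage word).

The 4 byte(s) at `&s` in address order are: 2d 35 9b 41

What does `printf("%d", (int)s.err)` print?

[0]=0x2d [1]=0x35 [2]=0x9b [3]=0x41 (big-endian) → word 0x2d359b41
mode:1 @ bit 31 → (0x2d359b41>>31)&0x1 = 0x0
slot:1 @ bit 30 → (0x2d359b41>>30)&0x1 = 0x0
state:1 @ bit 29 → (0x2d359b41>>29)&0x1 = 0x1
flags:8 @ bit 21 → (0x2d359b41>>21)&0xff = 0x69
err:4 @ bit 17 → (0x2d359b41>>17)&0xf = 0xa  ←
kind:17 @ bit 0 → (0x2d359b41>>0)&0x1ffff = 0x19b41
err signed 4b, MSB=1: 10 - 16 = -6

-6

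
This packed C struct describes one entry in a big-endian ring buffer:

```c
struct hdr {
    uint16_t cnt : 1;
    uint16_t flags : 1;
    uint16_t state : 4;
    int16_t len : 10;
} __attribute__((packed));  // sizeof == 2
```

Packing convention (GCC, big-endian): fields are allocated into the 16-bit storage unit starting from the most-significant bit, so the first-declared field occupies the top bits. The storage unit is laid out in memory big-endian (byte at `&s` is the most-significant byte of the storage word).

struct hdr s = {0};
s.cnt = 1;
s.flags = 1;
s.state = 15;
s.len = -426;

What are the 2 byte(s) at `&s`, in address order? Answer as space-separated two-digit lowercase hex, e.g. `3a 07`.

cnt:1 = 1 → 0x1 << 15 → word 0x8000
flags:1 = 1 → 0x1 << 14 → word 0xc000
state:4 = 15 → 0xf << 10 → word 0xfc00
len:10 = -426 → 0x256 << 0 → word 0xfe56
word = 0xfe56 → big-endian bytes:
  [0]=0xfe  [1]=0x56

fe 56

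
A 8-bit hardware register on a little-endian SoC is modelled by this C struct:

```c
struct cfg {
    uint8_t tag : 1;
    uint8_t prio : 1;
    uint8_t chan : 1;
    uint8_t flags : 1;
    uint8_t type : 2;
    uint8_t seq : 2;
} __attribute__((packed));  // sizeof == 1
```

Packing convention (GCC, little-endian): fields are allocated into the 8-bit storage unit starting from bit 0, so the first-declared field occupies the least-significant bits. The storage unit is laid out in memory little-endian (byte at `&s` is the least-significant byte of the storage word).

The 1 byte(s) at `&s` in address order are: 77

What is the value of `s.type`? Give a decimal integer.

[0]=0x77 (little-endian) → word 0x77
tag:1 @ bit 0 → (0x77>>0)&0x1 = 0x1
prio:1 @ bit 1 → (0x77>>1)&0x1 = 0x1
chan:1 @ bit 2 → (0x77>>2)&0x1 = 0x1
flags:1 @ bit 3 → (0x77>>3)&0x1 = 0x0
type:2 @ bit 4 → (0x77>>4)&0x3 = 0x3  ←
seq:2 @ bit 6 → (0x77>>6)&0x3 = 0x1

3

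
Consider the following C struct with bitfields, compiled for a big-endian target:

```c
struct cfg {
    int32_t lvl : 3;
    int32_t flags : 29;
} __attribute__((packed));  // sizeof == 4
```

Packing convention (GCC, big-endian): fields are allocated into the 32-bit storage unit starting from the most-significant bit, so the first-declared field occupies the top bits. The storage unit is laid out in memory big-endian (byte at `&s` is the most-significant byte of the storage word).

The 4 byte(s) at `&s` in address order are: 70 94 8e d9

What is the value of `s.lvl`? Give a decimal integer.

[0]=0x70 [1]=0x94 [2]=0x8e [3]=0xd9 (big-endian) → word 0x70948ed9
lvl:3 @ bit 29 → (0x70948ed9>>29)&0x7 = 0x3  ←
flags:29 @ bit 0 → (0x70948ed9>>0)&0x1fffffff = 0x10948ed9
lvl signed 3b, MSB=0: value = 3

3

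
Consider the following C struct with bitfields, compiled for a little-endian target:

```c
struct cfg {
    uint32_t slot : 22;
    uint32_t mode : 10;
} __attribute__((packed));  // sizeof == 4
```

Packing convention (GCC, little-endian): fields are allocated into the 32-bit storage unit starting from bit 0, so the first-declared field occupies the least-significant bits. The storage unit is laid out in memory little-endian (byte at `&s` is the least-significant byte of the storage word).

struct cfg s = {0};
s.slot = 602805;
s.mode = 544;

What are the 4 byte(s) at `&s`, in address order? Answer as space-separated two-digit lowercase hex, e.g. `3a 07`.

[0+:22] slot=602805 & 0x3fffff = 0x932b5; word=0x000932b5
[22+:10] mode=544 & 0x3ff = 0x220; word=0x880932b5
word = 0x880932b5 → little-endian bytes:
  [0]=0xb5  [1]=0x32  [2]=0x09  [3]=0x88

b5 32 09 88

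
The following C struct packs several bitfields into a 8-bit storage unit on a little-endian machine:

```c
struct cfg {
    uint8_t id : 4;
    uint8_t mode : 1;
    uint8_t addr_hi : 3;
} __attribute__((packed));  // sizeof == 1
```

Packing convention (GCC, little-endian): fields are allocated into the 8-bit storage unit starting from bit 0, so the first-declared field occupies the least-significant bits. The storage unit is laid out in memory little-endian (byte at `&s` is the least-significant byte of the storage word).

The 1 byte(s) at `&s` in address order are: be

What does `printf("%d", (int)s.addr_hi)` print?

[0]=0xbe (little-endian) → word 0xbe
id [0+:4] = (word>>0) & 0xf = 14
mode [4+:1] = (word>>4) & 0x1 = 1
addr_hi [5+:3] = (word>>5) & 0x7 = 5  ←

5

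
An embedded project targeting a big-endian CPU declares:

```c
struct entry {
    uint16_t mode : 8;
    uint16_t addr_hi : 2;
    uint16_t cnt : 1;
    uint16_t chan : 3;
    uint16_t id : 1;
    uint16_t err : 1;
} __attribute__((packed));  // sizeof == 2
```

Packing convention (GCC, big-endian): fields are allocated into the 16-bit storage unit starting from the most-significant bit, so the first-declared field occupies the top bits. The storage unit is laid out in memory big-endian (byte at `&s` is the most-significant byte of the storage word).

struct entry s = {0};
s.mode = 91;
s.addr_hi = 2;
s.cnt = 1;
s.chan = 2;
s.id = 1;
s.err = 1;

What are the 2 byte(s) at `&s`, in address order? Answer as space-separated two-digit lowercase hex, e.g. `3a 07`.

mode:8 = 91 → 0x5b << 8 → word 0x5b00
addr_hi:2 = 2 → 0x2 << 6 → word 0x5b80
cnt:1 = 1 → 0x1 << 5 → word 0x5ba0
chan:3 = 2 → 0x2 << 2 → word 0x5ba8
id:1 = 1 → 0x1 << 1 → word 0x5baa
err:1 = 1 → 0x1 << 0 → word 0x5bab
word = 0x5bab → big-endian bytes:
  [0]=0x5b  [1]=0xab

5b ab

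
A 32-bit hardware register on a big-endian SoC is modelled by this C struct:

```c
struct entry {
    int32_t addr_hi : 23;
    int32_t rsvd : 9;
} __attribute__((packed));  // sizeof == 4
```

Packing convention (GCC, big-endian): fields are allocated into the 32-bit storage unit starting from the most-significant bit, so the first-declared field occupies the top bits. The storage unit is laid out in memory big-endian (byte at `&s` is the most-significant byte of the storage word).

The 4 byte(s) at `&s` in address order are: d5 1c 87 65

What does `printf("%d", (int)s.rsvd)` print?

[0]=0xd5 [1]=0x1c [2]=0x87 [3]=0x65 (big-endian) → word 0xd51c8765
addr_hi [9+:23] = (word>>9) & 0x7fffff = 6983235
rsvd [0+:9] = (word>>0) & 0x1ff = 357  ←
rsvd signed 9b, MSB=1: 357 - 512 = -155

-155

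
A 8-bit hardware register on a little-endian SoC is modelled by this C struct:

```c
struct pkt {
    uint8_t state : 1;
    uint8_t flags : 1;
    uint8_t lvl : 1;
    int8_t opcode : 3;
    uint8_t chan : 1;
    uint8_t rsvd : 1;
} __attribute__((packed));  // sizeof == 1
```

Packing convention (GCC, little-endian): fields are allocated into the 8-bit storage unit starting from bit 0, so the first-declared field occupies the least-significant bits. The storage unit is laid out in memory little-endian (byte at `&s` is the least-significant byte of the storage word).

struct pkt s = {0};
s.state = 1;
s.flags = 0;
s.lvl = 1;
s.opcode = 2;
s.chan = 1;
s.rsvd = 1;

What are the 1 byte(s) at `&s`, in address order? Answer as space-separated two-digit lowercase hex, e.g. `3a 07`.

d5

state (1b) val=1 bits=0x1 at bit 0: 0x01
flags (1b) val=0 bits=0x0 at bit 1: 0x01
lvl (1b) val=1 bits=0x1 at bit 2: 0x05
opcode (3b) val=2 bits=0x2 at bit 3: 0x15
chan (1b) val=1 bits=0x1 at bit 6: 0x55
rsvd (1b) val=1 bits=0x1 at bit 7: 0xd5
word = 0xd5 → little-endian bytes:
  [0]=0xd5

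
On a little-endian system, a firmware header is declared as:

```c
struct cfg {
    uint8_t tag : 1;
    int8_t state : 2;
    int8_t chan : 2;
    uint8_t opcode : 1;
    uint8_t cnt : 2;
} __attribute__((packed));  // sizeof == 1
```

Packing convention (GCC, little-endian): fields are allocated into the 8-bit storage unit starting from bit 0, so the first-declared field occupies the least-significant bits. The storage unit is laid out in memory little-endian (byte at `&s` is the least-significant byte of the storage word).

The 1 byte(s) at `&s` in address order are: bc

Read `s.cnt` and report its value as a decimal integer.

2

[0]=0xbc (little-endian) → word 0xbc
tag [0+:1] = (word>>0) & 0x1 = 0
state [1+:2] = (word>>1) & 0x3 = 2
chan [3+:2] = (word>>3) & 0x3 = 3
opcode [5+:1] = (word>>5) & 0x1 = 1
cnt [6+:2] = (word>>6) & 0x3 = 2  ←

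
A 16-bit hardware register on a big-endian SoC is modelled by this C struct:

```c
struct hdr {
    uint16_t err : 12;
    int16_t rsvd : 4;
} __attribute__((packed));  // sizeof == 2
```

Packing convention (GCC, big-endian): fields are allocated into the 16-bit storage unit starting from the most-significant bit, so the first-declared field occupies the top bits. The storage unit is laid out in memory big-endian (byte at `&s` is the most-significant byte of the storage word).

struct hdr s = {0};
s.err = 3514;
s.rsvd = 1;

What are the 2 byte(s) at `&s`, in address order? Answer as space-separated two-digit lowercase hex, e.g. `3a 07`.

err:12 = 3514 → 0xdba << 4 → word 0xdba0
rsvd:4 = 1 → 0x1 << 0 → word 0xdba1
word = 0xdba1 → big-endian bytes:
  [0]=0xdb  [1]=0xa1

db a1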